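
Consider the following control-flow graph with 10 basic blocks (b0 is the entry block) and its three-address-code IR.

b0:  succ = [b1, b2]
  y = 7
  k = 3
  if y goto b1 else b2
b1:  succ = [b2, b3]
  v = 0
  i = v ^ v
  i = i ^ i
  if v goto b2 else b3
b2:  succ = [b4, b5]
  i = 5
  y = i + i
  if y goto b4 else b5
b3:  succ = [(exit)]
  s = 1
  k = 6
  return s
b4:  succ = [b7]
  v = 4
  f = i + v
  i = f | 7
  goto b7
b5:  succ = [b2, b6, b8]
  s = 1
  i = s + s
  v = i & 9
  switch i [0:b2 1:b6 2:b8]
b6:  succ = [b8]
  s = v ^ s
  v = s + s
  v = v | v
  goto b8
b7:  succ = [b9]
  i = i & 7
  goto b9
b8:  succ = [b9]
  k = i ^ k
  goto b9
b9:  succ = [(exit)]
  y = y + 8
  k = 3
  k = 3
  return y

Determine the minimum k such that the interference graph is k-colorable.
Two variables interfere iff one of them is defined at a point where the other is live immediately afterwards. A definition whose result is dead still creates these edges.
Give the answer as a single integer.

Answer: 5

Working:
Block summaries:
  b0: def={k,y} ue=∅
  b1: def={i,v} ue=∅
  b2: def={i,y} ue=∅
  b3: def={k,s} ue=∅
  b4: def={f,i,v} ue={i}
  b5: def={i,s,v} ue=∅
  b6: def={s,v} ue={s,v}
  b7: def={i} ue={i}
  b8: def={k} ue={i,k}
  b9: def={k,y} ue={y}

Backward fixpoint:
  live b0: ∅→{k}
  live b1: {k}→{k}
  live b2: {k}→{i,k,y}
  live b3: ∅→∅
  live b4: {i,y}→{i,y}
  live b5: {k,y}→{i,k,s,v,y}
  live b6: {i,k,s,v,y}→{i,k,y}
  live b7: {i,y}→{y}
  live b8: {i,k,y}→{y}
  live b9: {y}→∅

Interfere edges:
  f — {y}
  i — {k,s,v,y}
  k — {i,s,v,y}
  s — {i,k,v,y}
  v — {i,k,s,y}
  y — {f,i,k,s,v}

Registers:
  clique {i,k,s,v,y} ⇒ need ≥ 5
  assign f→c1 i→c1 k→c2 s→c3 v→c4 y→c0 — no edge inside a register ⇒ χ ≤ 5
  χ = 5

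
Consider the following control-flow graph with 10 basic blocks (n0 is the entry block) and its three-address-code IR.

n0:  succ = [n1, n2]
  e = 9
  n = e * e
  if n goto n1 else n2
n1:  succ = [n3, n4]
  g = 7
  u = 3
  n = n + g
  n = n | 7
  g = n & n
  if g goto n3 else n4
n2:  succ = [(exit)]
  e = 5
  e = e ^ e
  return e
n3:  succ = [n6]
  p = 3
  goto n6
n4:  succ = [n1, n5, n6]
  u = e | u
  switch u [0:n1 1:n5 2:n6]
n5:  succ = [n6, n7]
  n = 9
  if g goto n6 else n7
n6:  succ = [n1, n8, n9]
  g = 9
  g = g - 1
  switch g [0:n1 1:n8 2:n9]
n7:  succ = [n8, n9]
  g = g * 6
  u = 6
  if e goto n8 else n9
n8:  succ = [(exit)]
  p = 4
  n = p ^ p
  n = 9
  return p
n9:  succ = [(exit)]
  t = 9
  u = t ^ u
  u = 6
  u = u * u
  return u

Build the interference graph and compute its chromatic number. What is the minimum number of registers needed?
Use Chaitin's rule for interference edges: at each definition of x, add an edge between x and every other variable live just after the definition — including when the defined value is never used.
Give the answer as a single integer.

def/use:
  n0: {e,n} / ∅
  n1: {g,n,u} / {n}
  n2: {e} / ∅
  n3: {p} / ∅
  n4: {u} / {e,u}
  n5: {n} / {g}
  n6: {g} / ∅
  n7: {g,u} / {e,g}
  n8: {n,p} / ∅
  n9: {t,u} / {u}

Live sets:
  live n0: ∅→{e,n}
  live n1: {e,n}→{e,g,n,u}
  live n2: ∅→∅
  live n3: {e,n,u}→{e,n,u}
  live n4: {e,g,n,u}→{e,g,n,u}
  live n5: {e,g,u}→{e,g,n,u}
  live n6: {e,n,u}→{e,n,u}
  live n7: {e,g}→{u}
  live n8: ∅→∅
  live n9: {u}→∅

Interference:
  e↔{g,n,p,u}
  g↔{e,n,u}
  n↔{e,g,p,u}
  p↔{e,n,u}
  t↔{u}
  u↔{e,g,n,p,t}

Colouring:
  {e,g,n,u} pairwise interfere (4-clique) ⇒ χ ≥ 4
  4-colouring: r0={u}  r1={e,t}  r2={n}  r3={g,p}
  χ = 4

Answer: 4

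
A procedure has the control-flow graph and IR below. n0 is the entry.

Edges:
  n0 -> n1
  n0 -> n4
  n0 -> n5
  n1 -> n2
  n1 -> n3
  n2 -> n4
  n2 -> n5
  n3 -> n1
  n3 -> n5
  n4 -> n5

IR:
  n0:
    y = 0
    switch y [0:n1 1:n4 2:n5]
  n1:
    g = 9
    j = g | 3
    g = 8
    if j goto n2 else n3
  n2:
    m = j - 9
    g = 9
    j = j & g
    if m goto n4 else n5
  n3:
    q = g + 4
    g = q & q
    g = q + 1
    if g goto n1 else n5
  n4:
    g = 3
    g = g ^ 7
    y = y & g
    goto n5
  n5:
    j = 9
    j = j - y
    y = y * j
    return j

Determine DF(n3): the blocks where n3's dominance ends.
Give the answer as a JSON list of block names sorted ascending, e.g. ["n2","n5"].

Answer: ["n1", "n5"]

Derivation:
idom tree: n1←n0 n2←n1 n3←n1 n4←n0 n5←n0
Dom∩ at merges:
  n1: preds {n0,n3}: {n0} ∩ {n0,n1,n3} = {n0}; idom=n0
  n4: preds {n0,n2}: {n0} ∩ {n0,n1,n2} = {n0}; idom=n0
  n5: preds {n0,n2,n3,n4}: {n0} ∩ {n0,n1,n2} ∩ {n0,n1,n3} ∩ {n0,n4} = {n0}; idom=n0

Frontier:
  join n1 pred n0: · stop@n0
  join n1 pred n3: n3→n1 stop@n0
  join n4 pred n0: · stop@n0
  join n4 pred n2: n2→n1 stop@n0
  join n5 pred n0: · stop@n0
  join n5 pred n2: n2→n1 stop@n0
  join n5 pred n3: n3→n1 stop@n0
  join n5 pred n4: n4 stop@n0
  n0: DF=∅
  n1: DF={n1,n4,n5}
  n2: DF={n4,n5}
  n3: DF={n1,n5}
  n4: DF={n5}
  n5: DF=∅

DF(n3) = ["n1", "n5"]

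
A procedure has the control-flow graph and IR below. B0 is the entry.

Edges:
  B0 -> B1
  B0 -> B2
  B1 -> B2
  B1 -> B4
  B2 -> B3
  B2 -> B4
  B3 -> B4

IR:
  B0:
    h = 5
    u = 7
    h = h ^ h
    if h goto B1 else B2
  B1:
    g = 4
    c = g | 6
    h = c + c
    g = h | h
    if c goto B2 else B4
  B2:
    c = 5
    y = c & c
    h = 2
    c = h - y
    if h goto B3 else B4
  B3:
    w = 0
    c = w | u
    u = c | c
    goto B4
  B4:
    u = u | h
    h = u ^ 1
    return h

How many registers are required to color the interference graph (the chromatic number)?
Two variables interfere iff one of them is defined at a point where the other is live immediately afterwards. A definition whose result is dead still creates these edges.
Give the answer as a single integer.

def/use:
  B0 def {h,u} use ∅
  B1 def {c,g,h} use ∅
  B2 def {c,h,y} use ∅
  B3 def {c,u,w} use {u}
  B4 def {h,u} use {h,u}

Backward fixpoint:
  live B0: ∅→{u}
  live B1: {u}→{h,u}
  live B2: {u}→{h,u}
  live B3: {h,u}→{h,u}
  live B4: {h,u}→∅

Interference:
  c: {g,h,u}
  g: {c,h,u}
  h: {c,g,u,w,y}
  u: {c,g,h,w,y}
  w: {h,u}
  y: {h,u}

Registers:
  {c,g,h,u} pairwise interfere (4-clique) ⇒ χ ≥ 4
  4-colouring: c0={h}  c1={u}  c2={c,w,y}  c3={g}
  χ = 4

Answer: 4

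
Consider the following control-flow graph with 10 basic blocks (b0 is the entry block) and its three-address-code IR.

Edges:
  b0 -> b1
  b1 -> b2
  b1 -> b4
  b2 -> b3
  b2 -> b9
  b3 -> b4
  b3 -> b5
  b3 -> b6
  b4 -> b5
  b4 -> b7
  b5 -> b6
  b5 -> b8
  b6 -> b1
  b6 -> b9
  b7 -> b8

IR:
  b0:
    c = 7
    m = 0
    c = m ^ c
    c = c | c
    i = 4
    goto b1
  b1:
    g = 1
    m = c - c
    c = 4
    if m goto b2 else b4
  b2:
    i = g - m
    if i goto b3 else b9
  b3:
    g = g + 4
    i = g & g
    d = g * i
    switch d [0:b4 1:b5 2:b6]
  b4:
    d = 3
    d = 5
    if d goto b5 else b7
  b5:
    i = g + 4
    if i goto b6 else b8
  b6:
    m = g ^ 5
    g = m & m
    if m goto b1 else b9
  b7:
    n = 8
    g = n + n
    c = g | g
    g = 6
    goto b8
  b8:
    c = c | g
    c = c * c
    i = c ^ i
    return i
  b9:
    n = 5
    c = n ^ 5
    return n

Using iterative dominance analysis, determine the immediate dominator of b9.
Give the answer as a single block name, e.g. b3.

Answer: b1

Analysis:
idom tree: b1←b0 b2←b1 b3←b2 b4←b1 b5←b1 b6←b1 b7←b4 b8←b1 b9←b1
Dom at joins:
  b1: preds {b0,b6}: {b0} ∩ {b0,b1,b6} = {b0}; idom=b0
  b4: preds {b1,b3}: {b0,b1} ∩ {b0,b1,b2,b3} = {b0,b1}; idom=b1
  b5: preds {b3,b4}: {b0,b1,b2,b3} ∩ {b0,b1,b4} = {b0,b1}; idom=b1
  b6: preds {b3,b5}: {b0,b1,b2,b3} ∩ {b0,b1,b5} = {b0,b1}; idom=b1
  b8: preds {b5,b7}: {b0,b1,b5} ∩ {b0,b1,b4,b7} = {b0,b1}; idom=b1
  b9: preds {b2,b6}: {b0,b1,b2} ∩ {b0,b1,b6} = {b0,b1}; idom=b1

idom(b9) = b1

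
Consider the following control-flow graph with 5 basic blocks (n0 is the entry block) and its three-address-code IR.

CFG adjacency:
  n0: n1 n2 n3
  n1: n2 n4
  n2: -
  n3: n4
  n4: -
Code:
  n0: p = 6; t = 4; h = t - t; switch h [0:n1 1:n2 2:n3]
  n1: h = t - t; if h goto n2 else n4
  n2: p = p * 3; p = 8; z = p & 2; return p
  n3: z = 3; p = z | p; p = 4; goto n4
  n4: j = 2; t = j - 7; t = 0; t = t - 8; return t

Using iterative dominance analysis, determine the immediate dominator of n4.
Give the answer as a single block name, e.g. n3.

idom tree: n1←n0 n2←n0 n3←n0 n4←n0
Dom∩ at merges:
  n2: preds {n0,n1}: {n0} ∩ {n0,n1} = {n0}; idom=n0
  n4: preds {n1,n3}: {n0,n1} ∩ {n0,n3} = {n0}; idom=n0

idom(n4) = n0

Answer: n0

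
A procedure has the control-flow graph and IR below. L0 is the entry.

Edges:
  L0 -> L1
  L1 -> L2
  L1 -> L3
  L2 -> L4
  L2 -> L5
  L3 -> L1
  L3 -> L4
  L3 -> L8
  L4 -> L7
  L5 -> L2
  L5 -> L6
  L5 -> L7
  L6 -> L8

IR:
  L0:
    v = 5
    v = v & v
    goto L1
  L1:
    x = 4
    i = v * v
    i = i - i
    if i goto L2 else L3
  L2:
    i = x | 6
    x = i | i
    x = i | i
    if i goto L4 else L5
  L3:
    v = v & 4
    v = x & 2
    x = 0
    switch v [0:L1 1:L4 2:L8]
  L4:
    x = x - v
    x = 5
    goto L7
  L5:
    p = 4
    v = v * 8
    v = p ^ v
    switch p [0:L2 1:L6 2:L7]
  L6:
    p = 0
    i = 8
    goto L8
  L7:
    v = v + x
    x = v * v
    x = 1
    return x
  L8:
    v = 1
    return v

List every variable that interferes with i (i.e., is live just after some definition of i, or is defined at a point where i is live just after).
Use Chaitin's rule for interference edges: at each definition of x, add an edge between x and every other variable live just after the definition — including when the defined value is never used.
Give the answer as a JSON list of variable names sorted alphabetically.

Block summaries:
  L0: {v} / ∅
  L1: {i,x} / {v}
  L2: {i,x} / {x}
  L3: {v,x} / {v,x}
  L4: {x} / {v,x}
  L5: {p,v} / {v}
  L6: {i,p} / ∅
  L7: {v,x} / {v,x}
  L8: {v} / ∅

Live sets:
  L0: in=∅ out={v}
  L1: in={v} out={v,x}
  L2: in={v,x} out={v,x}
  L3: in={v,x} out={v,x}
  L4: in={v,x} out={v,x}
  L5: in={v,x} out={v,x}
  L6: in=∅ out=∅
  L7: in={v,x} out=∅
  L8: in=∅ out=∅

Conflict graph:
  i — {v,x}
  p — {v,x}
  v — {i,p,x}
  x — {i,p,v}

N(i) = ["v", "x"]

Answer: ["v", "x"]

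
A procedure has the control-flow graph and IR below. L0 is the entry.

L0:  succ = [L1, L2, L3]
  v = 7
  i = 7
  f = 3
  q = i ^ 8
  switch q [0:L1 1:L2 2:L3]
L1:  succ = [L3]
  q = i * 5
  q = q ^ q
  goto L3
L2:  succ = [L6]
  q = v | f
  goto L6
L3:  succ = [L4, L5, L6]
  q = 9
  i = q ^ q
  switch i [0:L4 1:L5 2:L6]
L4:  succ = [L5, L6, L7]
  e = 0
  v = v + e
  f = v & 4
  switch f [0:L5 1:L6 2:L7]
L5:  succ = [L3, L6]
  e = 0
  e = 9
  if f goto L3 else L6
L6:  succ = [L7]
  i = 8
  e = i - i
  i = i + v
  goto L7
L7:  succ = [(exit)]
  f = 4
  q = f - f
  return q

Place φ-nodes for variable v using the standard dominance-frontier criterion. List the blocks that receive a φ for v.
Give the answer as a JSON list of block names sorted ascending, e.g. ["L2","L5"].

idom tree: L1←L0 L2←L0 L3←L0 L4←L3 L5←L3 L6←L0 L7←L0
Join-block Dom:
  L3: preds {L0,L1,L5}: {L0} ∩ {L0,L1} ∩ {L0,L3,L5} = {L0}; idom=L0
  L5: preds {L3,L4}: {L0,L3} ∩ {L0,L3,L4} = {L0,L3}; idom=L3
  L6: preds {L2,L3,L4,L5}: {L0,L2} ∩ {L0,L3} ∩ {L0,L3,L4} ∩ {L0,L3,L5} = {L0}; idom=L0
  L7: preds {L4,L6}: {L0,L3,L4} ∩ {L0,L6} = {L0}; idom=L0

DF derivation:
  join L3 pred L0: · stop@L0
  join L3 pred L1: L1 stop@L0
  join L3 pred L5: L5→L3 stop@L0
  join L5 pred L3: · stop@L3
  join L5 pred L4: L4 stop@L3
  join L6 pred L2: L2 stop@L0
  join L6 pred L3: L3 stop@L0
  join L6 pred L4: L4→L3 stop@L0
  join L6 pred L5: L5→L3 stop@L0
  join L7 pred L4: L4→L3 stop@L0
  join L7 pred L6: L6 stop@L0
  L0: DF=∅
  L1: DF={L3}
  L2: DF={L6}
  L3: DF={L3,L6,L7}
  L4: DF={L5,L6,L7}
  L5: DF={L3,L6}
  L6: DF={L7}
  L7: DF=∅

φ for v: defs {L0,L4}
  DF⁺ = {L3,L5,L6,L7}

Answer: ["L3", "L5", "L6", "L7"]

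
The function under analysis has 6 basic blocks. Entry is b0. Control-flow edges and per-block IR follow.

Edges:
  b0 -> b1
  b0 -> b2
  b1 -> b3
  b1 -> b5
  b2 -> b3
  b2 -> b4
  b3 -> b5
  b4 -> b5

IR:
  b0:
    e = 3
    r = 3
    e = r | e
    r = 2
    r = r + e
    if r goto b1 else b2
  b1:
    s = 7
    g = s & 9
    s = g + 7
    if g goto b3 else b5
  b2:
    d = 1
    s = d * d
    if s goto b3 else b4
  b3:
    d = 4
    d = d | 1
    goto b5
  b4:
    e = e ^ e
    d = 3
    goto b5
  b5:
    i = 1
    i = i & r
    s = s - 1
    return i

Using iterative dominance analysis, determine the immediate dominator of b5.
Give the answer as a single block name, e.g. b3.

idom tree: b1←b0 b2←b0 b3←b0 b4←b2 b5←b0
Dom∩ at merges:
  b3: preds {b1,b2}: {b0,b1} ∩ {b0,b2} = {b0}; idom=b0
  b5: preds {b1,b3,b4}: {b0,b1} ∩ {b0,b3} ∩ {b0,b2,b4} = {b0}; idom=b0

idom(b5) = b0

Answer: b0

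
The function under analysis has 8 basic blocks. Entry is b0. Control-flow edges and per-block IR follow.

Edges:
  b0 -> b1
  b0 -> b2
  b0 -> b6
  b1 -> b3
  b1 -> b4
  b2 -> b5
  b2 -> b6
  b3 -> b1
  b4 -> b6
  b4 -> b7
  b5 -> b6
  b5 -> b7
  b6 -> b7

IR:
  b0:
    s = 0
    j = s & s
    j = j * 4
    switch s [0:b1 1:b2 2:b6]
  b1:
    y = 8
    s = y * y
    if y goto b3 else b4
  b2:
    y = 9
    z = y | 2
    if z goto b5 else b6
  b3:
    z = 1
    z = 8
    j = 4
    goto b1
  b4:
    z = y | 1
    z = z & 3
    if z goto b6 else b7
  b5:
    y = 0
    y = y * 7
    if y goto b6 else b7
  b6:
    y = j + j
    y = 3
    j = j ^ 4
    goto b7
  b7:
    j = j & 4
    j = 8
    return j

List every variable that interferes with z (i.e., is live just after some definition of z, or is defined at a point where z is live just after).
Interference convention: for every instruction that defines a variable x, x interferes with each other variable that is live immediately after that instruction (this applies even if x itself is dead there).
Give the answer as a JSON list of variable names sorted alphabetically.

Answer: ["j"]

Working:
Block summaries:
  b0 def {j,s} use ∅
  b1 def {s,y} use ∅
  b2 def {y,z} use ∅
  b3 def {j,z} use ∅
  b4 def {z} use {y}
  b5 def {y} use ∅
  b6 def {j,y} use {j}
  b7 def {j} use {j}

Liveness:
  b0: in=∅ out={j}
  b1: in={j} out={j,y}
  b2: in={j} out={j}
  b3: in=∅ out={j}
  b4: in={j,y} out={j}
  b5: in={j} out={j}
  b6: in={j} out={j}
  b7: in={j} out=∅

Interfere edges:
  j: {s,y,z}
  s: {j,y}
  y: {j,s}
  z: {j}

N(z) = ["j"]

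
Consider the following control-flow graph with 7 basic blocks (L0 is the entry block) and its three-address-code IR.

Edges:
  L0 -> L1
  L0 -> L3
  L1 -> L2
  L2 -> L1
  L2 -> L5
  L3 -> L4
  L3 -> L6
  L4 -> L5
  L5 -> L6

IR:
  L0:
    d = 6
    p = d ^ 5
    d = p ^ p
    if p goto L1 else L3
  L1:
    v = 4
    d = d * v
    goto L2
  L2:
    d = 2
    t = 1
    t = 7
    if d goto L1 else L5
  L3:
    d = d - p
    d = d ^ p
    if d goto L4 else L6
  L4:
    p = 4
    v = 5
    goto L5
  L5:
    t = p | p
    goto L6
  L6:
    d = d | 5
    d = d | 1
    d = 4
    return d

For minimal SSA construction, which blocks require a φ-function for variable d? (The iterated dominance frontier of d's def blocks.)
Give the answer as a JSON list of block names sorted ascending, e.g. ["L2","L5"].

idom tree: L1←L0 L2←L1 L3←L0 L4←L3 L5←L0 L6←L0
Dom∩ at merges:
  L1: preds {L0,L2}: {L0} ∩ {L0,L1,L2} = {L0}; idom=L0
  L5: preds {L2,L4}: {L0,L1,L2} ∩ {L0,L3,L4} = {L0}; idom=L0
  L6: preds {L3,L5}: {L0,L3} ∩ {L0,L5} = {L0}; idom=L0

Frontier:
  join L1 pred L0: · stop@L0
  join L1 pred L2: L2→L1 stop@L0
  join L5 pred L2: L2→L1 stop@L0
  join L5 pred L4: L4→L3 stop@L0
  join L6 pred L3: L3 stop@L0
  join L6 pred L5: L5 stop@L0
  DF(L0)=∅
  DF(L1)={L1,L5}
  DF(L2)={L1,L5}
  DF(L3)={L5,L6}
  DF(L4)={L5}
  DF(L5)={L6}
  DF(L6)=∅

φ for d: defs {L0,L1,L2,L3,L6}
  DF⁺ = {L1,L5,L6}

Answer: ["L1", "L5", "L6"]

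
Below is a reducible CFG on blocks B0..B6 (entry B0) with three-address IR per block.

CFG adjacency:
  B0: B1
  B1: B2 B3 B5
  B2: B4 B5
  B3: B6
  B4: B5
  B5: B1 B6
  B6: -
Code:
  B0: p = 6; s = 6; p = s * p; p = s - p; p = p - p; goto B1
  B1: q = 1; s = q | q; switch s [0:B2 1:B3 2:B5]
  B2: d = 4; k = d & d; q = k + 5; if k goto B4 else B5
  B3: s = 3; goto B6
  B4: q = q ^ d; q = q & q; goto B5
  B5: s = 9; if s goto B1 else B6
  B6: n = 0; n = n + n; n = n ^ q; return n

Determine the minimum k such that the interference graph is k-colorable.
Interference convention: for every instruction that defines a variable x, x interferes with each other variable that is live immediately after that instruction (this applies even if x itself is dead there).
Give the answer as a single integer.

def/use:
  B0: {p,s} / ∅
  B1: {q,s} / ∅
  B2: {d,k,q} / ∅
  B3: {s} / ∅
  B4: {q} / {d,q}
  B5: {s} / ∅
  B6: {n} / {q}

Live sets:
  B0 li=∅ lo=∅
  B1 li=∅ lo={q}
  B2 li=∅ lo={d,q}
  B3 li={q} lo={q}
  B4 li={d,q} lo={q}
  B5 li={q} lo={q}
  B6 li={q} lo=∅

Interfere edges:
  d: {k,q}
  k: {d,q}
  n: {q}
  p: {s}
  q: {d,k,n,s}
  s: {p,q}

Colouring:
  lower bound: {d,k,q} mutually conflict ⇒ χ ≥ 3
  assign d→r1 k→r2 n→r1 p→r0 q→r0 s→r1 — no edge inside a register ⇒ χ ≤ 3
  χ = 3

Answer: 3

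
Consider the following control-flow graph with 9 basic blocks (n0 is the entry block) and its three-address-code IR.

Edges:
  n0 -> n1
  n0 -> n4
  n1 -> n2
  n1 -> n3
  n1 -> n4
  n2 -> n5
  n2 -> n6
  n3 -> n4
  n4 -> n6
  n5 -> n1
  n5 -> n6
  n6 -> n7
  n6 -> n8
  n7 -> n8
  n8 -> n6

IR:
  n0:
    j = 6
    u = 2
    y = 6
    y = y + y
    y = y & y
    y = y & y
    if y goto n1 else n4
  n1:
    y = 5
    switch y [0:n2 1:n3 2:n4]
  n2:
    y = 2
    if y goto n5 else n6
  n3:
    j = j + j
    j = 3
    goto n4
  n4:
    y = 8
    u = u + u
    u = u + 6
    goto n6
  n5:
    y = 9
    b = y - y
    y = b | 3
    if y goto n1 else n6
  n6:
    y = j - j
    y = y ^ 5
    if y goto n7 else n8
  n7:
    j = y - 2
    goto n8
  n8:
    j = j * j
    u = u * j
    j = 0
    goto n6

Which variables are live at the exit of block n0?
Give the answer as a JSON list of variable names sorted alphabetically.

Answer: ["j", "u"]

Analysis:
def/use:
  n0: def={j,u,y} ue=∅
  n1: def={y} ue=∅
  n2: def={y} ue=∅
  n3: def={j} ue={j}
  n4: def={u,y} ue={u}
  n5: def={b,y} ue=∅
  n6: def={y} ue={j}
  n7: def={j} ue={y}
  n8: def={j,u} ue={j,u}

Live sets:
  n0 li=∅ lo={j,u}
  n1 li={j,u} lo={j,u}
  n2 li={j,u} lo={j,u}
  n3 li={j,u} lo={j,u}
  n4 li={j,u} lo={j,u}
  n5 li={j,u} lo={j,u}
  n6 li={j,u} lo={j,u,y}
  n7 li={u,y} lo={j,u}
  n8 li={j,u} lo={j,u}

live-out(n0) = ["j", "u"]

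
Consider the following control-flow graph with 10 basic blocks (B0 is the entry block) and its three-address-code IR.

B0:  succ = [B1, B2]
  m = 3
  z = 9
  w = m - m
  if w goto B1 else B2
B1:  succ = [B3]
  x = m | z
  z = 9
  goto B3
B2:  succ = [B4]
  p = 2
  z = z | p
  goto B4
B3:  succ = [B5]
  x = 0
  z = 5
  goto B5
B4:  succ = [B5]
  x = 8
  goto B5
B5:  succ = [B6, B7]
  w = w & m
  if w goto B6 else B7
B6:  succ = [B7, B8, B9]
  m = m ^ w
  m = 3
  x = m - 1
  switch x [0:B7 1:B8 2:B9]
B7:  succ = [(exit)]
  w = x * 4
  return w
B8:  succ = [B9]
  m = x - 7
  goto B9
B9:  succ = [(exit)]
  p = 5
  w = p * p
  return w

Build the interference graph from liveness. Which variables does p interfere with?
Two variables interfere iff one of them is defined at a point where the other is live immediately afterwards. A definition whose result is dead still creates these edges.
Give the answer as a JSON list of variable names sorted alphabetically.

Answer: ["m", "w", "z"]

Analysis:
Per-block:
  B0: {m,w,z} / ∅
  B1: {x,z} / {m,z}
  B2: {p,z} / {z}
  B3: {x,z} / ∅
  B4: {x} / ∅
  B5: {w} / {m,w}
  B6: {m,x} / {m,w}
  B7: {w} / {x}
  B8: {m} / {x}
  B9: {p,w} / ∅

Live sets:
  B0: in=∅ out={m,w,z}
  B1: in={m,w,z} out={m,w}
  B2: in={m,w,z} out={m,w}
  B3: in={m,w} out={m,w,x}
  B4: in={m,w} out={m,w,x}
  B5: in={m,w,x} out={m,w,x}
  B6: in={m,w} out={x}
  B7: in={x} out=∅
  B8: in={x} out=∅
  B9: in=∅ out=∅

Interference:
  m↔{p,w,x,z}
  p↔{m,w,z}
  w↔{m,p,x,z}
  x↔{m,w,z}
  z↔{m,p,w,x}

N(p) = ["m", "w", "z"]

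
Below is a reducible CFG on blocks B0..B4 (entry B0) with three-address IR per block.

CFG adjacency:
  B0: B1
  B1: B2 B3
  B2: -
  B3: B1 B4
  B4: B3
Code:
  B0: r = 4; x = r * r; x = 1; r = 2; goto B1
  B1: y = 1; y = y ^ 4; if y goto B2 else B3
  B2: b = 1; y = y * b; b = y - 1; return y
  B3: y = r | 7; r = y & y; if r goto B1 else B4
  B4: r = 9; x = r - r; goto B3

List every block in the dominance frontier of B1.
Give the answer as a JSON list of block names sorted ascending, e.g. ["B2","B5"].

idom tree: B1←B0 B2←B1 B3←B1 B4←B3
Dom at joins:
  B1: preds {B0,B3}: {B0} ∩ {B0,B1,B3} = {B0}; idom=B0
  B3: preds {B1,B4}: {B0,B1} ∩ {B0,B1,B3,B4} = {B0,B1}; idom=B1

DF derivation:
  B1←B0: walk · to B0
  B1←B3: walk B3→B1 to B0
  B3←B1: walk · to B1
  B3←B4: walk B4→B3 to B1
  B0: DF=∅
  B1: DF={B1}
  B2: DF=∅
  B3: DF={B1,B3}
  B4: DF={B3}

DF(B1) = ["B1"]

Answer: ["B1"]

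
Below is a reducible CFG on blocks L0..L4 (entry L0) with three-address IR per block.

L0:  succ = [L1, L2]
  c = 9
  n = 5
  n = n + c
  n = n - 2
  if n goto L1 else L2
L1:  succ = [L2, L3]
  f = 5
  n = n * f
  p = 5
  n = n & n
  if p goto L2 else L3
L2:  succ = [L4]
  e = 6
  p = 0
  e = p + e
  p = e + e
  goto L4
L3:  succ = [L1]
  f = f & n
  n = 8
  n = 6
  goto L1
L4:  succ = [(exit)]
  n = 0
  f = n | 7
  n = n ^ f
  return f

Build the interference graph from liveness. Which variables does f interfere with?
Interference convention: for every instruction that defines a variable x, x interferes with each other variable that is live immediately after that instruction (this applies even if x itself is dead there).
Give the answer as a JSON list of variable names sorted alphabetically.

Per-block:
  L0: def={c,n} ue=∅
  L1: def={f,n,p} ue={n}
  L2: def={e,p} ue=∅
  L3: def={f,n} ue={f,n}
  L4: def={f,n} ue=∅

Liveness:
  live L0: ∅→{n}
  live L1: {n}→{f,n}
  live L2: ∅→∅
  live L3: {f,n}→{n}
  live L4: ∅→∅

Interference:
  c↔{n}
  e↔{p}
  f↔{n,p}
  n↔{c,f,p}
  p↔{e,f,n}

N(f) = ["n", "p"]

Answer: ["n", "p"]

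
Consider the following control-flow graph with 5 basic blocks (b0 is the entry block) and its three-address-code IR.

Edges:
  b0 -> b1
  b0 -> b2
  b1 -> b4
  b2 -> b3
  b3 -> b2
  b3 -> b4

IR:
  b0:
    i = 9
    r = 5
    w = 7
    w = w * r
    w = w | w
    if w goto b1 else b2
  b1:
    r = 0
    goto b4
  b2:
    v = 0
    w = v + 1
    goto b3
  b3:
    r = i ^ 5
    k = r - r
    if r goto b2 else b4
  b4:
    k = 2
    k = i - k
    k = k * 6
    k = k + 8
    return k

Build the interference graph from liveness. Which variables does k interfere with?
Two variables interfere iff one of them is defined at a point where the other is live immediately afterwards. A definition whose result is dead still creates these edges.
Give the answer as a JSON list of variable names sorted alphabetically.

Per-block:
  b0 def {i,r,w} use ∅
  b1 def {r} use ∅
  b2 def {v,w} use ∅
  b3 def {k,r} use {i}
  b4 def {k} use {i}

Live sets:
  b0 li=∅ lo={i}
  b1 li={i} lo={i}
  b2 li={i} lo={i}
  b3 li={i} lo={i}
  b4 li={i} lo=∅

Interference:
  i↔{k,r,v,w}
  k↔{i,r}
  r↔{i,k,w}
  v↔{i}
  w↔{i,r}

N(k) = ["i", "r"]

Answer: ["i", "r"]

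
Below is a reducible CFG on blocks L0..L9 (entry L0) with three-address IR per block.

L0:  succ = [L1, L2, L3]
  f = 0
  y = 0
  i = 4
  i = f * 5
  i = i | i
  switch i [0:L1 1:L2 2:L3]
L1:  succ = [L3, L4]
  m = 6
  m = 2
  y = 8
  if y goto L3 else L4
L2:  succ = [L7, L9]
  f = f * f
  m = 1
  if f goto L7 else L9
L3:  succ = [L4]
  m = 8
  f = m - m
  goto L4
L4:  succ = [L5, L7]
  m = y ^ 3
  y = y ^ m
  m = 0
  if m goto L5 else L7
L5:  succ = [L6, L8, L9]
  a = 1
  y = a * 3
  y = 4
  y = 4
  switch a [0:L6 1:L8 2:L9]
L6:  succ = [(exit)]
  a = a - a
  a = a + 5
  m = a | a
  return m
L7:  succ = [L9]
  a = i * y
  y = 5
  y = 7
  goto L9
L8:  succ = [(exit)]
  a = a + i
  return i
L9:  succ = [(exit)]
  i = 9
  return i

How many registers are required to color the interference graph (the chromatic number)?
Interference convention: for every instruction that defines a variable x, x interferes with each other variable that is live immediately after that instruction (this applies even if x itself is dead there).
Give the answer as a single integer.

def/use:
  L0: def={f,i,y} ue=∅
  L1: def={m,y} ue=∅
  L2: def={f,m} ue={f}
  L3: def={f,m} ue=∅
  L4: def={m,y} ue={y}
  L5: def={a,y} ue=∅
  L6: def={a,m} ue={a}
  L7: def={a,y} ue={i,y}
  L8: def={a} ue={a,i}
  L9: def={i} ue=∅

Backward fixpoint:
  L0: in=∅ out={f,i,y}
  L1: in={i} out={i,y}
  L2: in={f,i,y} out={i,y}
  L3: in={i,y} out={i,y}
  L4: in={i,y} out={i,y}
  L5: in={i} out={a,i}
  L6: in={a} out=∅
  L7: in={i,y} out=∅
  L8: in={a,i} out=∅
  L9: in=∅ out=∅

Conflict graph:
  a: {i,y}
  f: {i,m,y}
  i: {a,f,m,y}
  m: {f,i,y}
  y: {a,f,i,m}

Chromatic number:
  {f,i,m,y} pairwise interfere (4-clique) ⇒ χ ≥ 4
  assign a→r2 f→r2 i→r0 m→r3 y→r1 — no edge inside a register ⇒ χ ≤ 4
  χ = 4

Answer: 4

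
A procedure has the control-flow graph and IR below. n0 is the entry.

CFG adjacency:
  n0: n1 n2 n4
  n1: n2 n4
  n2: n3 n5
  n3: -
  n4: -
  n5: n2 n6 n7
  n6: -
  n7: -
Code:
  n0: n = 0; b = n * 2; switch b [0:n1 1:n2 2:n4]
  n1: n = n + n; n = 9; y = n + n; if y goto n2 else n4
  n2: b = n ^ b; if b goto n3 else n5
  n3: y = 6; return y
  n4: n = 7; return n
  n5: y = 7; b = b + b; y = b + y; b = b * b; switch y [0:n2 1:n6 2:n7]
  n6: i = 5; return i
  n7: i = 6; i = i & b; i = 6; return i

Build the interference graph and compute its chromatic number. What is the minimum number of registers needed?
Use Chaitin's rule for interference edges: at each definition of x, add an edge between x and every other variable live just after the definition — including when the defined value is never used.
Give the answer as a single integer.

def/use:
  n0: {b,n} / ∅
  n1: {n,y} / {n}
  n2: {b} / {b,n}
  n3: {y} / ∅
  n4: {n} / ∅
  n5: {b,y} / {b}
  n6: {i} / ∅
  n7: {i} / {b}

Liveness:
  n0 li=∅ lo={b,n}
  n1 li={b,n} lo={b,n}
  n2 li={b,n} lo={b,n}
  n3 li=∅ lo=∅
  n4 li=∅ lo=∅
  n5 li={b,n} lo={b,n}
  n6 li=∅ lo=∅
  n7 li={b} lo=∅

Interfere edges:
  b: {i,n,y}
  i: {b}
  n: {b,y}
  y: {b,n}

Chromatic number:
  {b,n,y} pairwise interfere (3-clique) ⇒ χ ≥ 3
  3-colouring: c0={b}  c1={i,n}  c2={y}
  χ = 3

Answer: 3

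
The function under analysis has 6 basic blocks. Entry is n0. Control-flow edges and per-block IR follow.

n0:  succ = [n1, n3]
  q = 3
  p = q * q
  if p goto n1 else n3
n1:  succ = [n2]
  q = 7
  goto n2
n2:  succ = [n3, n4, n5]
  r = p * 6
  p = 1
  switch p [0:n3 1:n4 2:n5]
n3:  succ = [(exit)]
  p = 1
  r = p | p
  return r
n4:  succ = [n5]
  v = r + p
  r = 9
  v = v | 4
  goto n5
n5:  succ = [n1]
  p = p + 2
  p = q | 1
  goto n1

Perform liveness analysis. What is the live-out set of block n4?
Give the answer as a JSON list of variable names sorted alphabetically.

Answer: ["p", "q"]

Working:
def/use:
  n0 def {p,q} use ∅
  n1 def {q} use ∅
  n2 def {p,r} use {p}
  n3 def {p,r} use ∅
  n4 def {r,v} use {p,r}
  n5 def {p} use {p,q}

Backward fixpoint:
  n0: in=∅ out={p}
  n1: in={p} out={p,q}
  n2: in={p,q} out={p,q,r}
  n3: in=∅ out=∅
  n4: in={p,q,r} out={p,q}
  n5: in={p,q} out={p}

live-out(n4) = ["p", "q"]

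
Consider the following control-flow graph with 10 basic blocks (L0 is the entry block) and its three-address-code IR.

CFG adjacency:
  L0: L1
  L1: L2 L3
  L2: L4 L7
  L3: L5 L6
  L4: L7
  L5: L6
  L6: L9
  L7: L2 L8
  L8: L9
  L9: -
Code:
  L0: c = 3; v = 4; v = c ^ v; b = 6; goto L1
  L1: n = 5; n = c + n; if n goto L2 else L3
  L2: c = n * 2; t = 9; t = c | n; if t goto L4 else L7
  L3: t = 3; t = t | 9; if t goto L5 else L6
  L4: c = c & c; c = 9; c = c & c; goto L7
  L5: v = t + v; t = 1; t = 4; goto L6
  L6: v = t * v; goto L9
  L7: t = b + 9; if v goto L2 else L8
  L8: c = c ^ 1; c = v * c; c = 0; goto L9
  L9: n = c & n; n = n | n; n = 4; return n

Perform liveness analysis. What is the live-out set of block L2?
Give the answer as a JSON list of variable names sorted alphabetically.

Block summaries:
  L0 def {b,c,v} use ∅
  L1 def {n} use {c}
  L2 def {c,t} use {n}
  L3 def {t} use ∅
  L4 def {c} use {c}
  L5 def {t,v} use {t,v}
  L6 def {v} use {t,v}
  L7 def {t} use {b,v}
  L8 def {c} use {c,v}
  L9 def {n} use {c,n}

Backward fixpoint:
  L0: in=∅ out={b,c,v}
  L1: in={b,c,v} out={b,c,n,v}
  L2: in={b,n,v} out={b,c,n,v}
  L3: in={c,n,v} out={c,n,t,v}
  L4: in={b,c,n,v} out={b,c,n,v}
  L5: in={c,n,t,v} out={c,n,t,v}
  L6: in={c,n,t,v} out={c,n}
  L7: in={b,c,n,v} out={b,c,n,v}
  L8: in={c,n,v} out={c,n}
  L9: in={c,n} out=∅

live-out(L2) = ["b", "c", "n", "v"]

Answer: ["b", "c", "n", "v"]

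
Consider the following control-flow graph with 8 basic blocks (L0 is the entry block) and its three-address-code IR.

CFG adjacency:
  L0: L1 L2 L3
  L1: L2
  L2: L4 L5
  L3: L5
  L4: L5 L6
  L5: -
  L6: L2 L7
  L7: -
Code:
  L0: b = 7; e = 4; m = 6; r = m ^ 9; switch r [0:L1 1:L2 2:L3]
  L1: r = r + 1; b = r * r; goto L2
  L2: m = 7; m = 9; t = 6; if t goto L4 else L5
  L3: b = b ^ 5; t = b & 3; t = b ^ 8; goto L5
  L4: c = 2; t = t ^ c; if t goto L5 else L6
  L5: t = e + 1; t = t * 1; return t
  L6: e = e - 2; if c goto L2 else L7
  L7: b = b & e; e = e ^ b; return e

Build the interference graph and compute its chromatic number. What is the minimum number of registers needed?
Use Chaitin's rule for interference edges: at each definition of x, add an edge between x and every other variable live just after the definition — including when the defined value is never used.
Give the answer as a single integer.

Block summaries:
  L0: def={b,e,m,r} ue=∅
  L1: def={b,r} ue={r}
  L2: def={m,t} ue=∅
  L3: def={b,t} ue={b}
  L4: def={c,t} ue={t}
  L5: def={t} ue={e}
  L6: def={e} ue={c,e}
  L7: def={b,e} ue={b,e}

Backward fixpoint:
  L0 li=∅ lo={b,e,r}
  L1 li={e,r} lo={b,e}
  L2 li={b,e} lo={b,e,t}
  L3 li={b,e} lo={e}
  L4 li={b,e,t} lo={b,c,e}
  L5 li={e} lo=∅
  L6 li={b,c,e} lo={b,e}
  L7 li={b,e} lo=∅

Interfere edges:
  b — {c,e,m,r,t}
  c — {b,e,t}
  e — {b,c,m,r,t}
  m — {b,e}
  r — {b,e}
  t — {b,c,e}

Registers:
  lower bound: {b,c,e,t} mutually conflict ⇒ χ ≥ 4
  4-colouring: c0={b}  c1={e}  c2={c,m,r}  c3={t}
  χ = 4

Answer: 4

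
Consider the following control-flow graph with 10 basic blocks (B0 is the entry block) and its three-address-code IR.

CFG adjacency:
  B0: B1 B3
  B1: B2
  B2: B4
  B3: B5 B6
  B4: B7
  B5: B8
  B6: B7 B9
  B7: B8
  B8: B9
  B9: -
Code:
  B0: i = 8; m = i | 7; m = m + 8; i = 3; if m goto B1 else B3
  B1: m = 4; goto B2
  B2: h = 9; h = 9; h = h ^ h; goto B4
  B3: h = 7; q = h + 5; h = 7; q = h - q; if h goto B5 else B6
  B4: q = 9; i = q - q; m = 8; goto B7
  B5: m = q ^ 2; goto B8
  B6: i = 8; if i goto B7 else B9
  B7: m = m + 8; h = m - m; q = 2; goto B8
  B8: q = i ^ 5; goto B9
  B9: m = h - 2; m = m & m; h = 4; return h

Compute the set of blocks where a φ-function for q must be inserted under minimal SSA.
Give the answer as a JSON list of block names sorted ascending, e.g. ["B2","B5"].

idom tree: B1←B0 B2←B1 B3←B0 B4←B2 B5←B3 B6←B3 B7←B0 B8←B0 B9←B0
Dom at joins:
  B7: preds {B4,B6}: {B0,B1,B2,B4} ∩ {B0,B3,B6} = {B0}; idom=B0
  B8: preds {B5,B7}: {B0,B3,B5} ∩ {B0,B7} = {B0}; idom=B0
  B9: preds {B6,B8}: {B0,B3,B6} ∩ {B0,B8} = {B0}; idom=B0

DF derivation:
  join B7 pred B4: B4→B2→B1 stop@B0
  join B7 pred B6: B6→B3 stop@B0
  join B8 pred B5: B5→B3 stop@B0
  join B8 pred B7: B7 stop@B0
  join B9 pred B6: B6→B3 stop@B0
  join B9 pred B8: B8 stop@B0
  DF(B0)=∅
  DF(B1)={B7}
  DF(B2)={B7}
  DF(B3)={B7,B8,B9}
  DF(B4)={B7}
  DF(B5)={B8}
  DF(B6)={B7,B9}
  DF(B7)={B8}
  DF(B8)={B9}
  DF(B9)=∅

φ for q: defs {B3,B4,B7,B8}
  DF⁺ = {B7,B8,B9}

Answer: ["B7", "B8", "B9"]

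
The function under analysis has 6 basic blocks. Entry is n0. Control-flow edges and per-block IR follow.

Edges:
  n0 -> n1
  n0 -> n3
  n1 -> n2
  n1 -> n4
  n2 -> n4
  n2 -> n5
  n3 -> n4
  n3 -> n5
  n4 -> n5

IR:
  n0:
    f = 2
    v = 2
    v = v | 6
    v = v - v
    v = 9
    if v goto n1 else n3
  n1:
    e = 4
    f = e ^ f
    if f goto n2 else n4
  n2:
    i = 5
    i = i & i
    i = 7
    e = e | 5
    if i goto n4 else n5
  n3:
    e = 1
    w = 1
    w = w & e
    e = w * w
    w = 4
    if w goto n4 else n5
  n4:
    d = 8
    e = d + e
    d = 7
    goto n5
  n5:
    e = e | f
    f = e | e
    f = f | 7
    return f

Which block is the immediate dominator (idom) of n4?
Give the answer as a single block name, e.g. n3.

Answer: n0

Analysis:
idom tree: n1←n0 n2←n1 n3←n0 n4←n0 n5←n0
Join-block Dom:
  n4: preds {n1,n2,n3}: {n0,n1} ∩ {n0,n1,n2} ∩ {n0,n3} = {n0}; idom=n0
  n5: preds {n2,n3,n4}: {n0,n1,n2} ∩ {n0,n3} ∩ {n0,n4} = {n0}; idom=n0

idom(n4) = n0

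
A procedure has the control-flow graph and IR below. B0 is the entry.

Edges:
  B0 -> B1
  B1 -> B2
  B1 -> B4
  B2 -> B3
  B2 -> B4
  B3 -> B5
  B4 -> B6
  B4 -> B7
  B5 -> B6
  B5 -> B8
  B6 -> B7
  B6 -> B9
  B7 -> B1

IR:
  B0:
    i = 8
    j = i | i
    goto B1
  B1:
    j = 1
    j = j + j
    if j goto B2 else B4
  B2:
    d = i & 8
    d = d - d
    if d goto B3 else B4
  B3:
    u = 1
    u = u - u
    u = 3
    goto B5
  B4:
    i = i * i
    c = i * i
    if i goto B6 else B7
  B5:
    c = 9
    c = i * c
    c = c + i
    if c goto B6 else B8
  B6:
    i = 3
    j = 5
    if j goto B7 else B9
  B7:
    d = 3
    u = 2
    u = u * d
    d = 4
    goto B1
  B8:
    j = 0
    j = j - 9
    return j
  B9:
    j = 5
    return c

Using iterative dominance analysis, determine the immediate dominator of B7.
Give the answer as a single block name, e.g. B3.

Answer: B1

Derivation:
idom tree: B1←B0 B2←B1 B3←B2 B4←B1 B5←B3 B6←B1 B7←B1 B8←B5 B9←B6
Dom at joins:
  B1: preds {B0,B7}: {B0} ∩ {B0,B1,B7} = {B0}; idom=B0
  B4: preds {B1,B2}: {B0,B1} ∩ {B0,B1,B2} = {B0,B1}; idom=B1
  B6: preds {B4,B5}: {B0,B1,B4} ∩ {B0,B1,B2,B3,B5} = {B0,B1}; idom=B1
  B7: preds {B4,B6}: {B0,B1,B4} ∩ {B0,B1,B6} = {B0,B1}; idom=B1

idom(B7) = B1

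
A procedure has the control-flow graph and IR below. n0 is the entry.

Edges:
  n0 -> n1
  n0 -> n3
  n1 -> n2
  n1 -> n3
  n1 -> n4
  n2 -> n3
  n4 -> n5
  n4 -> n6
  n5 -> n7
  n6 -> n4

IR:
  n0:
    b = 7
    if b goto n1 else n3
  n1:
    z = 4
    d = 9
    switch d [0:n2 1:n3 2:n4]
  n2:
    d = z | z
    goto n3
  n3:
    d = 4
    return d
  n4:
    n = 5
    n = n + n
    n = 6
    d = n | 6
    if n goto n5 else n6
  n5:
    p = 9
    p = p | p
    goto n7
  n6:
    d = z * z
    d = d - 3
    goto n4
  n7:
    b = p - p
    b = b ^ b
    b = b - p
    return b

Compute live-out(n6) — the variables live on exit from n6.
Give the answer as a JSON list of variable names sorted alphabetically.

Answer: ["z"]

Working:
def/use:
  n0: {b} / ∅
  n1: {d,z} / ∅
  n2: {d} / {z}
  n3: {d} / ∅
  n4: {d,n} / ∅
  n5: {p} / ∅
  n6: {d} / {z}
  n7: {b} / {p}

Liveness:
  n0 li=∅ lo=∅
  n1 li=∅ lo={z}
  n2 li={z} lo=∅
  n3 li=∅ lo=∅
  n4 li={z} lo={z}
  n5 li=∅ lo={p}
  n6 li={z} lo={z}
  n7 li={p} lo=∅

live-out(n6) = ["z"]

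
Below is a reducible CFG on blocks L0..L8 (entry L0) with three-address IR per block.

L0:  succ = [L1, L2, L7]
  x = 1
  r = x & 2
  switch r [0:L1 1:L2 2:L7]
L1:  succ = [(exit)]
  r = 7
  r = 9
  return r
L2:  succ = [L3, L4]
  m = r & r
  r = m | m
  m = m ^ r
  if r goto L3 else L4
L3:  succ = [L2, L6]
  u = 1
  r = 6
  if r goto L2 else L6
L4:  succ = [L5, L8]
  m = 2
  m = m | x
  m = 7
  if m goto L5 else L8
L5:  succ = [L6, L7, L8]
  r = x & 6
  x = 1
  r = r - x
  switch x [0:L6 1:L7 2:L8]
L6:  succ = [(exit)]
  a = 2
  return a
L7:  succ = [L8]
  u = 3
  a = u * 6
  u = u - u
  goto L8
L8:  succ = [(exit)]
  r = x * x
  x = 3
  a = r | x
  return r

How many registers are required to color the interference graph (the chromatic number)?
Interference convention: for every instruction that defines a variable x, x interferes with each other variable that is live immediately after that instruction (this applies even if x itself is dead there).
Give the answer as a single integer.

Answer: 3

Analysis:
Block summaries:
  L0: def={r,x} ue=∅
  L1: def={r} ue=∅
  L2: def={m,r} ue={r}
  L3: def={r,u} ue=∅
  L4: def={m} ue={x}
  L5: def={r,x} ue={x}
  L6: def={a} ue=∅
  L7: def={a,u} ue=∅
  L8: def={a,r,x} ue={x}

Live sets:
  live L0: ∅→{r,x}
  live L1: ∅→∅
  live L2: {r,x}→{x}
  live L3: {x}→{r,x}
  live L4: {x}→{x}
  live L5: {x}→{x}
  live L6: ∅→∅
  live L7: {x}→{x}
  live L8: {x}→∅

Interference:
  a↔{r,u,x}
  m↔{r,x}
  r↔{a,m,x}
  u↔{a,x}
  x↔{a,m,r,u}

Colouring:
  lower bound: {a,r,x} mutually conflict ⇒ χ ≥ 3
  assign a→R1 m→R1 r→R2 u→R2 x→R0 — no edge inside a register ⇒ χ ≤ 3
  χ = 3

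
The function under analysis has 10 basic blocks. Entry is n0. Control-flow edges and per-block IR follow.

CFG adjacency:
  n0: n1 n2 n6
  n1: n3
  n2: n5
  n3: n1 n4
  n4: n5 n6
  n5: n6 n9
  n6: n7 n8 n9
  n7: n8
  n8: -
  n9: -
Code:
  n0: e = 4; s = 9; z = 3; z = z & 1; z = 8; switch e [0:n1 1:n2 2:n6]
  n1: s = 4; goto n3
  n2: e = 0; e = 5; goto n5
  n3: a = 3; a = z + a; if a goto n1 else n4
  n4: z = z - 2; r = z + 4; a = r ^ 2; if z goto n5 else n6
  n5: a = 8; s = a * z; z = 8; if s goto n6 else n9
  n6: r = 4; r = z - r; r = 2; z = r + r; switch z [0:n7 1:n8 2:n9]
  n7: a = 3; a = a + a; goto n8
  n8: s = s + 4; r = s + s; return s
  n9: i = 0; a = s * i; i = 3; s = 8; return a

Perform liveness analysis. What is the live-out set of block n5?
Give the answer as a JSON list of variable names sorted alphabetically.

Answer: ["s", "z"]

Analysis:
Block summaries:
  n0 def {e,s,z} use ∅
  n1 def {s} use ∅
  n2 def {e} use ∅
  n3 def {a} use {z}
  n4 def {a,r,z} use {z}
  n5 def {a,s,z} use {z}
  n6 def {r,z} use {z}
  n7 def {a} use ∅
  n8 def {r,s} use {s}
  n9 def {a,i,s} use {s}

Liveness:
  live n0: ∅→{s,z}
  live n1: {z}→{s,z}
  live n2: {z}→{z}
  live n3: {s,z}→{s,z}
  live n4: {s,z}→{s,z}
  live n5: {z}→{s,z}
  live n6: {s,z}→{s}
  live n7: {s}→{s}
  live n8: {s}→∅
  live n9: {s}→∅

live-out(n5) = ["s", "z"]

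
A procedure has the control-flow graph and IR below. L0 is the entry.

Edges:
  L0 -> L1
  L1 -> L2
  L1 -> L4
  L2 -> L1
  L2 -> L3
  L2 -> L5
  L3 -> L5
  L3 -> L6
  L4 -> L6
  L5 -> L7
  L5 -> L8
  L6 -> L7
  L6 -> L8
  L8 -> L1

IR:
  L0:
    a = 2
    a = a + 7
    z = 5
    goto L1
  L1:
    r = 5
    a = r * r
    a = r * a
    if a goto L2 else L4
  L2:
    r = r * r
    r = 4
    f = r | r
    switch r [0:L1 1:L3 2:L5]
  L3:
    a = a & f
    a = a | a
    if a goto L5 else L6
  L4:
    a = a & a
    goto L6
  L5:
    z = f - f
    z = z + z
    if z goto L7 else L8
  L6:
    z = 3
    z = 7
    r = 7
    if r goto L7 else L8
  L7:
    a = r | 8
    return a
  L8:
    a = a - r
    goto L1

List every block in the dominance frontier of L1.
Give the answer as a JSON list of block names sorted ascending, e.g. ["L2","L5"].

Answer: ["L1"]

Working:
idom tree: L1←L0 L2←L1 L3←L2 L4←L1 L5←L2 L6←L1 L7←L1 L8←L1
Dom∩ at merges:
  L1: preds {L0,L2,L8}: {L0} ∩ {L0,L1,L2} ∩ {L0,L1,L8} = {L0}; idom=L0
  L5: preds {L2,L3}: {L0,L1,L2} ∩ {L0,L1,L2,L3} = {L0,L1,L2}; idom=L2
  L6: preds {L3,L4}: {L0,L1,L2,L3} ∩ {L0,L1,L4} = {L0,L1}; idom=L1
  L7: preds {L5,L6}: {L0,L1,L2,L5} ∩ {L0,L1,L6} = {L0,L1}; idom=L1
  L8: preds {L5,L6}: {L0,L1,L2,L5} ∩ {L0,L1,L6} = {L0,L1}; idom=L1

Frontier:
  L1←L0: walk · to L0
  L1←L2: walk L2→L1 to L0
  L1←L8: walk L8→L1 to L0
  L5←L2: walk · to L2
  L5←L3: walk L3 to L2
  L6←L3: walk L3→L2 to L1
  L6←L4: walk L4 to L1
  L7←L5: walk L5→L2 to L1
  L7←L6: walk L6 to L1
  L8←L5: walk L5→L2 to L1
  L8←L6: walk L6 to L1
  DF(L0)=∅
  DF(L1)={L1}
  DF(L2)={L1,L6,L7,L8}
  DF(L3)={L5,L6}
  DF(L4)={L6}
  DF(L5)={L7,L8}
  DF(L6)={L7,L8}
  DF(L7)=∅
  DF(L8)={L1}

DF(L1) = ["L1"]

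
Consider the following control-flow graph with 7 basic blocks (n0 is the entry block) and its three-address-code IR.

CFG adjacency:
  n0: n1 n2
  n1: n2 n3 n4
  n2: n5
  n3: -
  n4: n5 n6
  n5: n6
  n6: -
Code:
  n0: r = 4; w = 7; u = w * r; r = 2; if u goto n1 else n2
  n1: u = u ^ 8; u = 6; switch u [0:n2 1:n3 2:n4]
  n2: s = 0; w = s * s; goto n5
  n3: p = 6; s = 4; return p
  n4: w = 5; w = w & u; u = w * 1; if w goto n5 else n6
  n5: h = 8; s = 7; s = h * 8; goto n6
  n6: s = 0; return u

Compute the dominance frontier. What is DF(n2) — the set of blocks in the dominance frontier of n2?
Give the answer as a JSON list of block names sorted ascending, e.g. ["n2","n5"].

Answer: ["n5"]

Working:
idom tree: n1←n0 n2←n0 n3←n1 n4←n1 n5←n0 n6←n0
Dom at joins:
  n2: preds {n0,n1}: {n0} ∩ {n0,n1} = {n0}; idom=n0
  n5: preds {n2,n4}: {n0,n2} ∩ {n0,n1,n4} = {n0}; idom=n0
  n6: preds {n4,n5}: {n0,n1,n4} ∩ {n0,n5} = {n0}; idom=n0

DF walk-up:
  n2←n0: walk · to n0
  n2←n1: walk n1 to n0
  n5←n2: walk n2 to n0
  n5←n4: walk n4→n1 to n0
  n6←n4: walk n4→n1 to n0
  n6←n5: walk n5 to n0
  n0: DF=∅
  n1: DF={n2,n5,n6}
  n2: DF={n5}
  n3: DF=∅
  n4: DF={n5,n6}
  n5: DF={n6}
  n6: DF=∅

DF(n2) = ["n5"]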